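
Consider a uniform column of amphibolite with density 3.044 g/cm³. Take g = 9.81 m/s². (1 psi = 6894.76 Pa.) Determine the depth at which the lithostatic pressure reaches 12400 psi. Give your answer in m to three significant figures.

2860 m

h = P/(ρg) = 12400 psi / (3044 kg/m³ × 9.81 m/s²) = 8.549×10^7 Pa / 29862 Pa/m = 2863.0 m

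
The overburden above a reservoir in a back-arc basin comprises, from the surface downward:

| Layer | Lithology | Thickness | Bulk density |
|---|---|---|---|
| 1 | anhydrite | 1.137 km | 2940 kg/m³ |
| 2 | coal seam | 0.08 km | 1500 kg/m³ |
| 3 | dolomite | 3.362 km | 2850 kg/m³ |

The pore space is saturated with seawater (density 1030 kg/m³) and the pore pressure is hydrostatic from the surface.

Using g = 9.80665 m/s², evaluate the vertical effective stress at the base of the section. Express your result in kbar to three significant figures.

0.817 kbar

Overburden (lithostatic) stress σ_v:
anhydrite: 2940 kg/m³ × 9.80665 m/s² × 1137 m = 3.278×10^7 Pa = 32.78 MPa
coal seam: 1500 kg/m³ × 9.80665 m/s² × 80 m = 1.177×10^6 Pa = 1.177 MPa
dolomite: 2850 kg/m³ × 9.80665 m/s² × 3362 m = 9.396×10^7 Pa = 93.96 MPa
Total = 32.78 + 1.177 + 93.96 = 127.92 MPa
Pore pressure P_p = 1030 kg/m³ × 9.80665 m/s² × 4579 m = 4.625×10^7 Pa = 46.25 MPa
Effective stress σ' = σ_v − P_p = 127.9 − 46.25 = 81.671 MPa = 0.81671 kbar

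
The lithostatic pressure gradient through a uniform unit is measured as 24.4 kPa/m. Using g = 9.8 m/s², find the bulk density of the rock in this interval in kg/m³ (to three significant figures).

ρ = (dP/dz)/g = 24.4 kPa/m / 9.8 m/s² = 24400 Pa/m / 9.8 m/s² = 2489.8 kg/m³

2490 kg/m³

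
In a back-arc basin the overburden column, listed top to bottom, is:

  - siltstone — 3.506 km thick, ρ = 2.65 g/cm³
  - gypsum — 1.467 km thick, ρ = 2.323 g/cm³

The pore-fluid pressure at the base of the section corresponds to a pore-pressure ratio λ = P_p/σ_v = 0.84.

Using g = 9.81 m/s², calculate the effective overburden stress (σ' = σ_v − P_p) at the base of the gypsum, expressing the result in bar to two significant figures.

200 bar

Overburden (lithostatic) stress σ_v:
siltstone: 2650 kg/m³ × 9.81 m/s² × 3506 m = 9.114×10^7 Pa = 91.14 MPa
gypsum: 2323 kg/m³ × 9.81 m/s² × 1467 m = 3.343×10^7 Pa = 33.43 MPa
Total = 91.14 + 33.43 = 124.57 MPa
Pore pressure P_p = λ·σ_v = 0.84 × 124.6 MPa = 104.6 MPa
Effective stress σ' = σ_v − P_p = 124.6 − 104.6 = 19.932 MPa = 199.32 bar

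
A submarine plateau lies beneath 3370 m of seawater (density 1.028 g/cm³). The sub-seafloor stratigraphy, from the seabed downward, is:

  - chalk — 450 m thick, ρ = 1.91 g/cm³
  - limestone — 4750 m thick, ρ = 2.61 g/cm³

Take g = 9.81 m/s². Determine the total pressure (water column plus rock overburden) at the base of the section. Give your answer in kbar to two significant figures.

1.6 kbar

seawater: 1028 kg/m³ × 9.81 m/s² × 3370 m = 3.399×10^7 Pa = 0.3399 kbar
chalk: 1910 kg/m³ × 9.81 m/s² × 450 m = 8.432×10^6 Pa = 0.08432 kbar
limestone: 2610 kg/m³ × 9.81 m/s² × 4750 m = 1.216×10^8 Pa = 1.216 kbar
Total = 0.3399 + 0.08432 + 1.216 = 1.6404 kbar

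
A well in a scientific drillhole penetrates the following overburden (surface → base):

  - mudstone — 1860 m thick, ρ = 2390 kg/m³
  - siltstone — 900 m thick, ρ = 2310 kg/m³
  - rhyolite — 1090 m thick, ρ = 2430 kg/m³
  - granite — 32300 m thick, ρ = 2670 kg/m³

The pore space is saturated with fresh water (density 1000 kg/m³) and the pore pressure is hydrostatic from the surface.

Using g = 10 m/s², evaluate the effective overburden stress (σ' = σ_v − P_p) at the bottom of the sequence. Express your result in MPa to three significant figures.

Overburden (lithostatic) stress σ_v:
mudstone: 2390 kg/m³ × 10 m/s² × 1860 m = 4.445×10^7 Pa = 44.45 MPa
siltstone: 2310 kg/m³ × 10 m/s² × 900 m = 2.079×10^7 Pa = 20.79 MPa
rhyolite: 2430 kg/m³ × 10 m/s² × 1090 m = 2.649×10^7 Pa = 26.49 MPa
granite: 2670 kg/m³ × 10 m/s² × 32300 m = 8.624×10^8 Pa = 862.4 MPa
Total = 44.45 + 20.79 + 26.49 + 862.4 = 954.14 MPa
Pore pressure P_p = 1000 kg/m³ × 10 m/s² × 36150 m = 3.615×10^8 Pa = 361.5 MPa
Effective stress σ' = σ_v − P_p = 954.1 − 361.5 = 592.64 MPa

593 MPa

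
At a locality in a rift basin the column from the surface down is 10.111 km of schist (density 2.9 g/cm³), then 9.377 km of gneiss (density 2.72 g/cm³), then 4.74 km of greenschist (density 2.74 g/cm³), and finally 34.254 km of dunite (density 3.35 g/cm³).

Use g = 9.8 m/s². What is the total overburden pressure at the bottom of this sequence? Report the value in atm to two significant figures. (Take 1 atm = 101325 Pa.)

18000 atm

schist: 2900 kg/m³ × 9.8 m/s² × 10111 m = 2.874×10^8 Pa = 2836 atm
gneiss: 2720 kg/m³ × 9.8 m/s² × 9377 m = 2.500×10^8 Pa = 2467 atm
greenschist: 2740 kg/m³ × 9.8 m/s² × 4740 m = 1.273×10^8 Pa = 1256 atm
dunite: 3350 kg/m³ × 9.8 m/s² × 34254 m = 1.125×10^9 Pa = 11099 atm
Total = 2836 + 2467 + 1256 + 11099 = 17657 atm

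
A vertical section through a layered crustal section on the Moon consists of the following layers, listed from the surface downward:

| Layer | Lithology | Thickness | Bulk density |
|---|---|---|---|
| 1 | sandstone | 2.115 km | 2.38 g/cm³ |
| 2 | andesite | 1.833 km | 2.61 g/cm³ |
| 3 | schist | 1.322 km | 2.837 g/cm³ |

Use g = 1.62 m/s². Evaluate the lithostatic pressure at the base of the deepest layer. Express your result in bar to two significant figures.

sandstone: 2380 kg/m³ × 1.62 m/s² × 2115 m = 8.155×10^6 Pa = 81.55 bar
andesite: 2610 kg/m³ × 1.62 m/s² × 1833 m = 7.750×10^6 Pa = 77.50 bar
schist: 2837 kg/m³ × 1.62 m/s² × 1322 m = 6.076×10^6 Pa = 60.76 bar
Total = 81.55 + 77.50 + 60.76 = 219.81 bar

220 bar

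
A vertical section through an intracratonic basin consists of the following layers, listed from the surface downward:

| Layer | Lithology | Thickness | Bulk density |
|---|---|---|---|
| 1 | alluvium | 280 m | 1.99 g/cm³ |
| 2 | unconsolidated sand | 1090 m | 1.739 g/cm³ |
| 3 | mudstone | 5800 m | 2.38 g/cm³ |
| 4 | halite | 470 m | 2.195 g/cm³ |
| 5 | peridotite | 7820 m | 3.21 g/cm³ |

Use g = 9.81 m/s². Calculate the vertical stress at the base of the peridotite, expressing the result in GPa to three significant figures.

alluvium: 1990 kg/m³ × 9.81 m/s² × 280 m = 5.466×10^6 Pa = 5.466×10^-3 GPa
unconsolidated sand: 1739 kg/m³ × 9.81 m/s² × 1090 m = 1.859×10^7 Pa = 0.01859 GPa
mudstone: 2380 kg/m³ × 9.81 m/s² × 5800 m = 1.354×10^8 Pa = 0.1354 GPa
halite: 2195 kg/m³ × 9.81 m/s² × 470 m = 1.012×10^7 Pa = 0.01012 GPa
peridotite: 3210 kg/m³ × 9.81 m/s² × 7820 m = 2.463×10^8 Pa = 0.2463 GPa
Total = 5.466×10^-3 + 0.01859 + 0.1354 + 0.01012 + 0.2463 = 0.41585 GPa

0.416 GPa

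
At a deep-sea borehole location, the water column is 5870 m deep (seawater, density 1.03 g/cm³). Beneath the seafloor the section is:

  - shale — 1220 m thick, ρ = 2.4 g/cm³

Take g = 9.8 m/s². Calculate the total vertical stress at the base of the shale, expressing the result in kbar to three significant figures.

0.879 kbar

seawater: 1030 kg/m³ × 9.8 m/s² × 5870 m = 5.925×10^7 Pa = 0.5925 kbar
shale: 2400 kg/m³ × 9.8 m/s² × 1220 m = 2.869×10^7 Pa = 0.2869 kbar
Total = 0.5925 + 0.2869 = 0.87946 kbar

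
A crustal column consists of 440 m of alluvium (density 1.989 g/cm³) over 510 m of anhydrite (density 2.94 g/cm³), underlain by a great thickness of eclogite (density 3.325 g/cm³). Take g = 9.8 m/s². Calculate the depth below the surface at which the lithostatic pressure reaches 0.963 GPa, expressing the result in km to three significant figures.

Pressure at base of upper layers: 1989×9.8×440 + 2940×9.8×510 = 2.327×10^7 Pa = 0.02327 GPa
Remaining pressure to be supplied by eclogite: 9.630×10^8 − 2.327×10^7 = 9.397×10^8 Pa
Additional depth in eclogite = 9.397×10^8 Pa / (3325 kg/m³ × 9.8 m/s²) = 28839 m
Total depth = 950 m + 28839 m = 29789 m
= 29.789 km

29.8 km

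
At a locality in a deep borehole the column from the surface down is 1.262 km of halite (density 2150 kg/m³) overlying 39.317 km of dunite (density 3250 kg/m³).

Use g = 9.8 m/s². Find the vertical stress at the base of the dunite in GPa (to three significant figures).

halite: 2150 kg/m³ × 9.8 m/s² × 1262 m = 2.659×10^7 Pa = 0.02659 GPa
dunite: 3250 kg/m³ × 9.8 m/s² × 39317 m = 1.252×10^9 Pa = 1.252 GPa
Total = 0.02659 + 1.252 = 1.2788 GPa

1.28 GPa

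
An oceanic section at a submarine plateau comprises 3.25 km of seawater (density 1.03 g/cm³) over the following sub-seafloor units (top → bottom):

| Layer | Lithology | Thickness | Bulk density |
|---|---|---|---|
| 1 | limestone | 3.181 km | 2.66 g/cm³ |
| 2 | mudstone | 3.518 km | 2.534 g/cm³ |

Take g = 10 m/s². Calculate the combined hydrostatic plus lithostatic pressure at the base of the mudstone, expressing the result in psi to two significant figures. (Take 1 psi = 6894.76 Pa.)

30000 psi

seawater: 1030 kg/m³ × 10 m/s² × 3250 m = 3.348×10^7 Pa = 4855 psi
limestone: 2660 kg/m³ × 10 m/s² × 3181 m = 8.461×10^7 Pa = 12272 psi
mudstone: 2534 kg/m³ × 10 m/s² × 3518 m = 8.915×10^7 Pa = 12930 psi
Total = 4855 + 12272 + 12930 = 30057 psi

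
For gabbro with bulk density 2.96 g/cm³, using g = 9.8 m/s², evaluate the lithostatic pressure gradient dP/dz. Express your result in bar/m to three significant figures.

dP/dz = ρg = 2960 kg/m³ × 9.8 m/s² = 29008 Pa/m
= 29008 Pa/m × (1 bar/m / 1.0000×10^5 Pa/m) = 0.29008 bar/m

0.290 bar/m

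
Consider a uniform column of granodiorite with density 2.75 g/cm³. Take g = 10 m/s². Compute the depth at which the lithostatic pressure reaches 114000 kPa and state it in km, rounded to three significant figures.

h = P/(ρg) = 114000 kPa / (2750 kg/m³ × 10 m/s²) = 1.140×10^8 Pa / 27500 Pa/m = 4145.5 m
= 4.1455 km

4.15 km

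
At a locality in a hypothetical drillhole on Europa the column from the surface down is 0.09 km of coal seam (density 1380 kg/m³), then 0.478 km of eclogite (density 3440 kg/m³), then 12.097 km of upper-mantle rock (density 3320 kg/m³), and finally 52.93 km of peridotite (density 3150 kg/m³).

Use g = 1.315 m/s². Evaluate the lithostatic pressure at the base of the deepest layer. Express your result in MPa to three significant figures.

coal seam: 1380 kg/m³ × 1.315 m/s² × 90 m = 1.633×10^5 Pa = 0.1633 MPa
eclogite: 3440 kg/m³ × 1.315 m/s² × 478 m = 2.162×10^6 Pa = 2.162 MPa
upper-mantle rock: 3320 kg/m³ × 1.315 m/s² × 12097 m = 5.281×10^7 Pa = 52.81 MPa
peridotite: 3150 kg/m³ × 1.315 m/s² × 52930 m = 2.192×10^8 Pa = 219.2 MPa
Total = 0.1633 + 2.162 + 52.81 + 219.2 = 274.39 MPa

274 MPa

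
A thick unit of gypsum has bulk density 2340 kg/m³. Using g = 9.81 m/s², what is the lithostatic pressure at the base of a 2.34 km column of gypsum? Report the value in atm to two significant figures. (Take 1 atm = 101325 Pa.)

gypsum: 2340 kg/m³ × 9.81 m/s² × 2340 m = 5.372×10^7 Pa = 530.1 atm

530 atm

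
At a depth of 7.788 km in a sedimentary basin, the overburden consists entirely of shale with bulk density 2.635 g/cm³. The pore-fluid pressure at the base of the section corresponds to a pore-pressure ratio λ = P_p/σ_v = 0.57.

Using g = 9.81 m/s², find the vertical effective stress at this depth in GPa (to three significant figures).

Overburden (lithostatic) stress σ_v:
shale: 2635 kg/m³ × 9.81 m/s² × 7788 m = 2.013×10^8 Pa = 201.3 MPa
Pore pressure P_p = λ·σ_v = 0.57 × 201.3 MPa = 114.7 MPa
Effective stress σ' = σ_v − P_p = 201.3 − 114.7 = 86.565 MPa = 0.086565 GPa

0.0866 GPa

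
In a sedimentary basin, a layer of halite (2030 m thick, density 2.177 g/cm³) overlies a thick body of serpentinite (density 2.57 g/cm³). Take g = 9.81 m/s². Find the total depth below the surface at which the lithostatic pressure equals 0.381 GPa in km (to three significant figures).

15.4 km

Pressure at base of upper layers: 2177×9.81×2030 = 4.335×10^7 Pa = 0.04335 GPa
Remaining pressure to be supplied by serpentinite: 3.810×10^8 − 4.335×10^7 = 3.376×10^8 Pa
Additional depth in serpentinite = 3.376×10^8 Pa / (2570 kg/m³ × 9.81 m/s²) = 13392 m
Total depth = 2030 m + 13392 m = 15422 m
= 15.422 km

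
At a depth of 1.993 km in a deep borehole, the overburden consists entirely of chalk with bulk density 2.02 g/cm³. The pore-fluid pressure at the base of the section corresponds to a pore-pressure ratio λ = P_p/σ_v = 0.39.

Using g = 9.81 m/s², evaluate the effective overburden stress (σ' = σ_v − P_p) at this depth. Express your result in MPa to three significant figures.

Overburden (lithostatic) stress σ_v:
chalk: 2020 kg/m³ × 9.81 m/s² × 1993 m = 3.949×10^7 Pa = 39.49 MPa
Pore pressure P_p = λ·σ_v = 0.39 × 39.49 MPa = 15.40 MPa
Effective stress σ' = σ_v − P_p = 39.49 − 15.40 = 24.091 MPa

24.1 MPa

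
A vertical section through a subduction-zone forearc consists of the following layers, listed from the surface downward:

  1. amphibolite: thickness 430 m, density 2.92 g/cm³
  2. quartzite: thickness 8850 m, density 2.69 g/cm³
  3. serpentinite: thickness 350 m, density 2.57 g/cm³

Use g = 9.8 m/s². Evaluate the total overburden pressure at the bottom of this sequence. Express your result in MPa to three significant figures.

254 MPa

amphibolite: 2920 kg/m³ × 9.8 m/s² × 430 m = 1.230×10^7 Pa = 12.30 MPa
quartzite: 2690 kg/m³ × 9.8 m/s² × 8850 m = 2.333×10^8 Pa = 233.3 MPa
serpentinite: 2570 kg/m³ × 9.8 m/s² × 350 m = 8.815×10^6 Pa = 8.815 MPa
Total = 12.30 + 233.3 + 8.815 = 254.42 MPa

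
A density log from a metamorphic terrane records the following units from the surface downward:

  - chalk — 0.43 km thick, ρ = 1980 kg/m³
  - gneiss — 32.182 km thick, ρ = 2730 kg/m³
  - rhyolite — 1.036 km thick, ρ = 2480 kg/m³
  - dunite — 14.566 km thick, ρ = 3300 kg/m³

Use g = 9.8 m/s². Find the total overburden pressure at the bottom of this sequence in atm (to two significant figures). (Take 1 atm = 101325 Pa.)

13000 atm

chalk: 1980 kg/m³ × 9.8 m/s² × 430 m = 8.344×10^6 Pa = 82.35 atm
gneiss: 2730 kg/m³ × 9.8 m/s² × 32182 m = 8.610×10^8 Pa = 8497 atm
rhyolite: 2480 kg/m³ × 9.8 m/s² × 1036 m = 2.518×10^7 Pa = 248.5 atm
dunite: 3300 kg/m³ × 9.8 m/s² × 14566 m = 4.711×10^8 Pa = 4649 atm
Total = 82.35 + 8497 + 248.5 + 4649 = 13477 atm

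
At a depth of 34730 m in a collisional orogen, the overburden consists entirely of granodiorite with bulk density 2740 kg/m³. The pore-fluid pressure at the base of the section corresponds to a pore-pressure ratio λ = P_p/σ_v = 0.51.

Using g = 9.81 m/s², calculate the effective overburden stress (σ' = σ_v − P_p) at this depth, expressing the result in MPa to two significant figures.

Overburden (lithostatic) stress σ_v:
granodiorite: 2740 kg/m³ × 9.81 m/s² × 34730 m = 9.335×10^8 Pa = 933.5 MPa
Pore pressure P_p = λ·σ_v = 0.51 × 933.5 MPa = 476.1 MPa
Effective stress σ' = σ_v − P_p = 933.5 − 476.1 = 457.43 MPa

460 MPa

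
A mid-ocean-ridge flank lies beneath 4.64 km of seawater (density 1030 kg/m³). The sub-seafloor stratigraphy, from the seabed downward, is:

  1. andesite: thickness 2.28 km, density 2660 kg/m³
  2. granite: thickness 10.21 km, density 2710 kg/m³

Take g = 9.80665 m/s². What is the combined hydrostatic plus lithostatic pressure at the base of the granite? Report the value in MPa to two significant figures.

seawater: 1030 kg/m³ × 9.80665 m/s² × 4640 m = 4.687×10^7 Pa = 46.87 MPa
andesite: 2660 kg/m³ × 9.80665 m/s² × 2280 m = 5.948×10^7 Pa = 59.48 MPa
granite: 2710 kg/m³ × 9.80665 m/s² × 10210 m = 2.713×10^8 Pa = 271.3 MPa
Total = 46.87 + 59.48 + 271.3 = 377.68 MPa

380 MPa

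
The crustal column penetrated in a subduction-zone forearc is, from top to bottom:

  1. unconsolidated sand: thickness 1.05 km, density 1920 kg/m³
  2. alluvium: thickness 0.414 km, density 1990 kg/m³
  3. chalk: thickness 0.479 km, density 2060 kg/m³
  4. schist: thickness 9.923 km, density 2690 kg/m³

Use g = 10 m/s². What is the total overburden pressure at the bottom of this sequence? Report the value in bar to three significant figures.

unconsolidated sand: 1920 kg/m³ × 10 m/s² × 1050 m = 2.016×10^7 Pa = 201.6 bar
alluvium: 1990 kg/m³ × 10 m/s² × 414 m = 8.239×10^6 Pa = 82.39 bar
chalk: 2060 kg/m³ × 10 m/s² × 479 m = 9.867×10^6 Pa = 98.67 bar
schist: 2690 kg/m³ × 10 m/s² × 9923 m = 2.669×10^8 Pa = 2669 bar
Total = 201.6 + 82.39 + 98.67 + 2669 = 3051.9 bar

3050 bar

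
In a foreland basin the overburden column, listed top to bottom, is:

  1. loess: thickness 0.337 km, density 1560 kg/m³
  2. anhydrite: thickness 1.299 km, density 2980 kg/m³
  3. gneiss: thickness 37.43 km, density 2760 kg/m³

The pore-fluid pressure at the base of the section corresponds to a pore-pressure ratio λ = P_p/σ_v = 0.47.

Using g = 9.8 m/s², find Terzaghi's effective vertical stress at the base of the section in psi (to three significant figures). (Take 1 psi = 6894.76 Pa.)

Overburden (lithostatic) stress σ_v:
loess: 1560 kg/m³ × 9.8 m/s² × 337 m = 5.152×10^6 Pa = 5.152 MPa
anhydrite: 2980 kg/m³ × 9.8 m/s² × 1299 m = 3.794×10^7 Pa = 37.94 MPa
gneiss: 2760 kg/m³ × 9.8 m/s² × 37430 m = 1.012×10^9 Pa = 1012 MPa
Total = 5.152 + 37.94 + 1012 = 1055.5 MPa
Pore pressure P_p = λ·σ_v = 0.47 × 1055 MPa = 496.1 MPa
Effective stress σ' = σ_v − P_p = 1055 − 496.1 = 559.41 MPa = 81136 psi

81100 psi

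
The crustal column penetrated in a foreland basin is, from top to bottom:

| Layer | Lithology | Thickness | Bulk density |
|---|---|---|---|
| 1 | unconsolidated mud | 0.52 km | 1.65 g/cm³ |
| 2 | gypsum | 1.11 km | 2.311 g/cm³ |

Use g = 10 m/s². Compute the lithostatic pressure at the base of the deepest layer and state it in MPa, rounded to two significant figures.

unconsolidated mud: 1650 kg/m³ × 10 m/s² × 520 m = 8.580×10^6 Pa = 8.580 MPa
gypsum: 2311 kg/m³ × 10 m/s² × 1110 m = 2.565×10^7 Pa = 25.65 MPa
Total = 8.580 + 25.65 = 34.232 MPa

34 MPa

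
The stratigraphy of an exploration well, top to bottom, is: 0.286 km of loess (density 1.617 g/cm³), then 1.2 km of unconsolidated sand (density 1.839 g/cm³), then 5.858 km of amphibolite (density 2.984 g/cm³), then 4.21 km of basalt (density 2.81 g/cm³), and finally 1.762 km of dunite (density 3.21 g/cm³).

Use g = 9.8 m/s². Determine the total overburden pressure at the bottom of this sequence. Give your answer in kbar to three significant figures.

3.69 kbar

loess: 1617 kg/m³ × 9.8 m/s² × 286 m = 4.532×10^6 Pa = 0.04532 kbar
unconsolidated sand: 1839 kg/m³ × 9.8 m/s² × 1200 m = 2.163×10^7 Pa = 0.2163 kbar
amphibolite: 2984 kg/m³ × 9.8 m/s² × 5858 m = 1.713×10^8 Pa = 1.713 kbar
basalt: 2810 kg/m³ × 9.8 m/s² × 4210 m = 1.159×10^8 Pa = 1.159 kbar
dunite: 3210 kg/m³ × 9.8 m/s² × 1762 m = 5.543×10^7 Pa = 0.5543 kbar
Total = 0.04532 + 0.2163 + 1.713 + 1.159 + 0.5543 = 3.6883 kbar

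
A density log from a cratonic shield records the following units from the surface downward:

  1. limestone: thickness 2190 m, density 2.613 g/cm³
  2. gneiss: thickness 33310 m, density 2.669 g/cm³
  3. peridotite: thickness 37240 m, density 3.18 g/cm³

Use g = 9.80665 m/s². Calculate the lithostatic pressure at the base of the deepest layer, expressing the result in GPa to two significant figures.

limestone: 2613 kg/m³ × 9.80665 m/s² × 2190 m = 5.612×10^7 Pa = 0.05612 GPa
gneiss: 2669 kg/m³ × 9.80665 m/s² × 33310 m = 8.719×10^8 Pa = 0.8719 GPa
peridotite: 3180 kg/m³ × 9.80665 m/s² × 37240 m = 1.161×10^9 Pa = 1.161 GPa
Total = 0.05612 + 0.8719 + 1.161 = 2.0893 GPa

2.1 GPa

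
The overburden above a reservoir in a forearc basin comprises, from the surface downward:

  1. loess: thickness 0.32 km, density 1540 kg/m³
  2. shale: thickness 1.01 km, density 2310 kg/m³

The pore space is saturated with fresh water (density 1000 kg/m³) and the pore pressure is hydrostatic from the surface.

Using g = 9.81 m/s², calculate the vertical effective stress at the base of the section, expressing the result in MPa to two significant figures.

Overburden (lithostatic) stress σ_v:
loess: 1540 kg/m³ × 9.81 m/s² × 320 m = 4.834×10^6 Pa = 4.834 MPa
shale: 2310 kg/m³ × 9.81 m/s² × 1010 m = 2.289×10^7 Pa = 22.89 MPa
Total = 4.834 + 22.89 = 27.722 MPa
Pore pressure P_p = 1000 kg/m³ × 9.81 m/s² × 1330 m = 1.305×10^7 Pa = 13.05 MPa
Effective stress σ' = σ_v − P_p = 27.72 − 13.05 = 14.675 MPa

15 MPa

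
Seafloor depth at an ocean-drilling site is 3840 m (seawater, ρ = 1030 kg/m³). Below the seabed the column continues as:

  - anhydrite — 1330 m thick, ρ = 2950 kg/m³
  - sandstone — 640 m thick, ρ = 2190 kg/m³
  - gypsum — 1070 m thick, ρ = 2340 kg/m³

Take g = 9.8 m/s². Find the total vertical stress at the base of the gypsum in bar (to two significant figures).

1200 bar

seawater: 1030 kg/m³ × 9.8 m/s² × 3840 m = 3.876×10^7 Pa = 387.6 bar
anhydrite: 2950 kg/m³ × 9.8 m/s² × 1330 m = 3.845×10^7 Pa = 384.5 bar
sandstone: 2190 kg/m³ × 9.8 m/s² × 640 m = 1.374×10^7 Pa = 137.4 bar
gypsum: 2340 kg/m³ × 9.8 m/s² × 1070 m = 2.454×10^7 Pa = 245.4 bar
Total = 387.6 + 384.5 + 137.4 + 245.4 = 1154.8 bar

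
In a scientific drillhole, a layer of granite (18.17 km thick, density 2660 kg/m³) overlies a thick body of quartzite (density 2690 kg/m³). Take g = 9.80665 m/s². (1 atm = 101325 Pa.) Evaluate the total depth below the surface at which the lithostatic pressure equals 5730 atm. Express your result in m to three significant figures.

22200 m

Pressure at base of upper layers: 2660×9.80665×18170 = 4.740×10^8 Pa = 4678 atm
Remaining pressure to be supplied by quartzite: 5.806×10^8 − 4.740×10^8 = 1.066×10^8 Pa
Additional depth in quartzite = 1.066×10^8 Pa / (2690 kg/m³ × 9.80665 m/s²) = 4041.5 m
Total depth = 18170 m + 4041.5 m = 22212 m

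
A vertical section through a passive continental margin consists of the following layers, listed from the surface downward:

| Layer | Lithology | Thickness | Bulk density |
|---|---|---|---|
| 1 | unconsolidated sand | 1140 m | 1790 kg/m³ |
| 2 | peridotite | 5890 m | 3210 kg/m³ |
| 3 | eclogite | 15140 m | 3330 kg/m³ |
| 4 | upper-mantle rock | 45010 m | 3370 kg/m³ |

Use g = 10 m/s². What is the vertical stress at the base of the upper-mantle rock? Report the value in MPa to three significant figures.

2230 MPa

unconsolidated sand: 1790 kg/m³ × 10 m/s² × 1140 m = 2.041×10^7 Pa = 20.41 MPa
peridotite: 3210 kg/m³ × 10 m/s² × 5890 m = 1.891×10^8 Pa = 189.1 MPa
eclogite: 3330 kg/m³ × 10 m/s² × 15140 m = 5.042×10^8 Pa = 504.2 MPa
upper-mantle rock: 3370 kg/m³ × 10 m/s² × 45010 m = 1.517×10^9 Pa = 1517 MPa
Total = 20.41 + 189.1 + 504.2 + 1517 = 2230.5 MPa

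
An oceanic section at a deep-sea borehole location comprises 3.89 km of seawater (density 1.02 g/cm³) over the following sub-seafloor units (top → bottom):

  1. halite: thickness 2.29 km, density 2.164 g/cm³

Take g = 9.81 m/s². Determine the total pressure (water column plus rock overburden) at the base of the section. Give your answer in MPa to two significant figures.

seawater: 1020 kg/m³ × 9.81 m/s² × 3890 m = 3.892×10^7 Pa = 38.92 MPa
halite: 2164 kg/m³ × 9.81 m/s² × 2290 m = 4.861×10^7 Pa = 48.61 MPa
Total = 38.92 + 48.61 = 87.538 MPa

88 MPa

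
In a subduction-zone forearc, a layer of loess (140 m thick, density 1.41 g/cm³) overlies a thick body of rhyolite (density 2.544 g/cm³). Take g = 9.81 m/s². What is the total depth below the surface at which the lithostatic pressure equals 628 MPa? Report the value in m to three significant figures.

25200 m

Pressure at base of upper layers: 1410×9.81×140 = 1.936×10^6 Pa = 1.936 MPa
Remaining pressure to be supplied by rhyolite: 6.280×10^8 − 1.936×10^6 = 6.261×10^8 Pa
Additional depth in rhyolite = 6.261×10^8 Pa / (2544 kg/m³ × 9.81 m/s²) = 25086 m
Total depth = 140 m + 25086 m = 25226 m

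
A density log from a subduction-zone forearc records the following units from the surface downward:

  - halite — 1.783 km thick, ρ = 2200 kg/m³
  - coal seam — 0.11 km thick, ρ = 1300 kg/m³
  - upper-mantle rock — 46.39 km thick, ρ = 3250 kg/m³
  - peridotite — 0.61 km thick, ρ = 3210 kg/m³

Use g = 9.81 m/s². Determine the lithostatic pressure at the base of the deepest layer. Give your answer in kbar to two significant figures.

halite: 2200 kg/m³ × 9.81 m/s² × 1783 m = 3.848×10^7 Pa = 0.3848 kbar
coal seam: 1300 kg/m³ × 9.81 m/s² × 110 m = 1.403×10^6 Pa = 0.01403 kbar
upper-mantle rock: 3250 kg/m³ × 9.81 m/s² × 46390 m = 1.479×10^9 Pa = 14.79 kbar
peridotite: 3210 kg/m³ × 9.81 m/s² × 610 m = 1.921×10^7 Pa = 0.1921 kbar
Total = 0.3848 + 0.01403 + 14.79 + 0.1921 = 15.381 kbar

15 kbar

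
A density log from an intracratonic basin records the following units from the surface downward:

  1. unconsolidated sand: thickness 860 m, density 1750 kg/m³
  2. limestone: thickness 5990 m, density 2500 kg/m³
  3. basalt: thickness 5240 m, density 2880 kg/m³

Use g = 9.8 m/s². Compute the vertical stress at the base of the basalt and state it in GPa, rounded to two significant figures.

unconsolidated sand: 1750 kg/m³ × 9.8 m/s² × 860 m = 1.475×10^7 Pa = 0.01475 GPa
limestone: 2500 kg/m³ × 9.8 m/s² × 5990 m = 1.468×10^8 Pa = 0.1468 GPa
basalt: 2880 kg/m³ × 9.8 m/s² × 5240 m = 1.479×10^8 Pa = 0.1479 GPa
Total = 0.01475 + 0.1468 + 0.1479 = 0.30940 GPa

0.31 GPa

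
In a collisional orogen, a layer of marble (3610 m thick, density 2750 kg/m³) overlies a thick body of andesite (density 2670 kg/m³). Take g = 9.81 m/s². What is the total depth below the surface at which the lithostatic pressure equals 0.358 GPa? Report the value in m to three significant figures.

13600 m

Pressure at base of upper layers: 2750×9.81×3610 = 9.739×10^7 Pa = 0.09739 GPa
Remaining pressure to be supplied by andesite: 3.580×10^8 − 9.739×10^7 = 2.606×10^8 Pa
Additional depth in andesite = 2.606×10^8 Pa / (2670 kg/m³ × 9.81 m/s²) = 9949.8 m
Total depth = 3610 m + 9949.8 m = 13560 m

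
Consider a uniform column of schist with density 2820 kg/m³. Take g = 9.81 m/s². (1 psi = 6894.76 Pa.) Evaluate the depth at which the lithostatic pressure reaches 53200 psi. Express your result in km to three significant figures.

h = P/(ρg) = 53200 psi / (2820 kg/m³ × 9.81 m/s²) = 3.668×10^8 Pa / 27664 Pa/m = 13259 m
= 13.259 km

13.3 km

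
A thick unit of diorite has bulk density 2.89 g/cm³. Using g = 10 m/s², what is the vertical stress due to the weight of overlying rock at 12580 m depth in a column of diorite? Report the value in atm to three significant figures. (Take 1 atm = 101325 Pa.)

diorite: 2890 kg/m³ × 10 m/s² × 12580 m = 3.636×10^8 Pa = 3588 atm

3590 atm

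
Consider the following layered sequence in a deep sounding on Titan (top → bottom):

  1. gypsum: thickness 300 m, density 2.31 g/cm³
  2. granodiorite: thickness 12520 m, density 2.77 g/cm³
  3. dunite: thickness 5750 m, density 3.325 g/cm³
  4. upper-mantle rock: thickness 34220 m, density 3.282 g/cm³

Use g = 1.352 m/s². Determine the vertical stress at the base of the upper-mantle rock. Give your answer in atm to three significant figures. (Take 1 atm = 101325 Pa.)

gypsum: 2310 kg/m³ × 1.352 m/s² × 300 m = 9.369×10^5 Pa = 9.247 atm
granodiorite: 2770 kg/m³ × 1.352 m/s² × 12520 m = 4.689×10^7 Pa = 462.7 atm
dunite: 3325 kg/m³ × 1.352 m/s² × 5750 m = 2.585×10^7 Pa = 255.1 atm
upper-mantle rock: 3282 kg/m³ × 1.352 m/s² × 34220 m = 1.518×10^8 Pa = 1499 atm
Total = 9.247 + 462.7 + 255.1 + 1499 = 2225.7 atm

2230 atm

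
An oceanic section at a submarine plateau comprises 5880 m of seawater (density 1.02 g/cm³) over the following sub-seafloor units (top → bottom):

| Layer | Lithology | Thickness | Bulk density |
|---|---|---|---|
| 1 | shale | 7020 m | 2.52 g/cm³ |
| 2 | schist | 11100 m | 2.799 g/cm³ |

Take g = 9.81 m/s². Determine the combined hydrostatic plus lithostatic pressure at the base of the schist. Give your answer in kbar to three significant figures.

seawater: 1020 kg/m³ × 9.81 m/s² × 5880 m = 5.884×10^7 Pa = 0.5884 kbar
shale: 2520 kg/m³ × 9.81 m/s² × 7020 m = 1.735×10^8 Pa = 1.735 kbar
schist: 2799 kg/m³ × 9.81 m/s² × 11100 m = 3.048×10^8 Pa = 3.048 kbar
Total = 0.5884 + 1.735 + 3.048 = 5.3717 kbar

5.37 kbar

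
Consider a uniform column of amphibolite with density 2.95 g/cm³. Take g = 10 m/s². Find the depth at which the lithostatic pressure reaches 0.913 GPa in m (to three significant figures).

30900 m

h = P/(ρg) = 0.913 GPa / (2950 kg/m³ × 10 m/s²) = 9.130×10^8 Pa / 29500 Pa/m = 30949 m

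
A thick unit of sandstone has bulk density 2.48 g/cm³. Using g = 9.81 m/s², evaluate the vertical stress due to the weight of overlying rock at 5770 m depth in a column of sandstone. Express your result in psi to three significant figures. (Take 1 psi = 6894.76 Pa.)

sandstone: 2480 kg/m³ × 9.81 m/s² × 5770 m = 1.404×10^8 Pa = 20360 psi

20400 psi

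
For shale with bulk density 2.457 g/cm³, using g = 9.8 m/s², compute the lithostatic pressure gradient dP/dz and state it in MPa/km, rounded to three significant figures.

dP/dz = ρg = 2457 kg/m³ × 9.8 m/s² = 24079 Pa/m
= 24079 Pa/m × (1 MPa/km / 1000.0 Pa/m) = 24.079 MPa/km

24.1 MPa/km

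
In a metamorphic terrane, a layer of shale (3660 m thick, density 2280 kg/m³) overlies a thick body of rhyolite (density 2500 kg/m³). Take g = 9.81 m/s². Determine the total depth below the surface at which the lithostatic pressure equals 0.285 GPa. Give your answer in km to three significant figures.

11.9 km

Pressure at base of upper layers: 2280×9.81×3660 = 8.186×10^7 Pa = 0.08186 GPa
Remaining pressure to be supplied by rhyolite: 2.850×10^8 − 8.186×10^7 = 2.031×10^8 Pa
Additional depth in rhyolite = 2.031×10^8 Pa / (2500 kg/m³ × 9.81 m/s²) = 8282.9 m
Total depth = 3660 m + 8282.9 m = 11943 m
= 11.943 km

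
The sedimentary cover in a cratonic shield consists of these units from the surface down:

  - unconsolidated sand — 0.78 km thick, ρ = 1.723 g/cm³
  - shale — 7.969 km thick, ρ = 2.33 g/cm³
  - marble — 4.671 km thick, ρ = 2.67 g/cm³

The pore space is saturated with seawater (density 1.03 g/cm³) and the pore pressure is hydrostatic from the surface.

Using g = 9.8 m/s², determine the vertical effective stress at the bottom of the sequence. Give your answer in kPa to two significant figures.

Overburden (lithostatic) stress σ_v:
unconsolidated sand: 1723 kg/m³ × 9.8 m/s² × 780 m = 1.317×10^7 Pa = 13.17 MPa
shale: 2330 kg/m³ × 9.8 m/s² × 7969 m = 1.820×10^8 Pa = 182.0 MPa
marble: 2670 kg/m³ × 9.8 m/s² × 4671 m = 1.222×10^8 Pa = 122.2 MPa
Total = 13.17 + 182.0 + 122.2 = 317.36 MPa
Pore pressure P_p = 1030 kg/m³ × 9.8 m/s² × 13420 m = 1.355×10^8 Pa = 135.5 MPa
Effective stress σ' = σ_v − P_p = 317.4 − 135.5 = 181.89 MPa = 1.8189×10^5 kPa

180000 kPa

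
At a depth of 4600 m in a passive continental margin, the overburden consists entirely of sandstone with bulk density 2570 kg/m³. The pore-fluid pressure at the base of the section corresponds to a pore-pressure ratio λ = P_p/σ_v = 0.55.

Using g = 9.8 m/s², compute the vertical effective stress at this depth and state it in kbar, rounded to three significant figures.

0.521 kbar

Overburden (lithostatic) stress σ_v:
sandstone: 2570 kg/m³ × 9.8 m/s² × 4600 m = 1.159×10^8 Pa = 115.9 MPa
Pore pressure P_p = λ·σ_v = 0.55 × 115.9 MPa = 63.72 MPa
Effective stress σ' = σ_v − P_p = 115.9 − 63.72 = 52.135 MPa = 0.52135 kbar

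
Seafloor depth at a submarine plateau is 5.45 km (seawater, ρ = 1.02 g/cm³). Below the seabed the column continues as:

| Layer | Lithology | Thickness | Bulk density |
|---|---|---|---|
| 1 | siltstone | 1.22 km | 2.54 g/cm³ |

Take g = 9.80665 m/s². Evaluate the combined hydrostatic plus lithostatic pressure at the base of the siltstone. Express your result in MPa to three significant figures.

84.9 MPa

seawater: 1020 kg/m³ × 9.80665 m/s² × 5450 m = 5.452×10^7 Pa = 54.52 MPa
siltstone: 2540 kg/m³ × 9.80665 m/s² × 1220 m = 3.039×10^7 Pa = 30.39 MPa
Total = 54.52 + 30.39 = 84.904 MPa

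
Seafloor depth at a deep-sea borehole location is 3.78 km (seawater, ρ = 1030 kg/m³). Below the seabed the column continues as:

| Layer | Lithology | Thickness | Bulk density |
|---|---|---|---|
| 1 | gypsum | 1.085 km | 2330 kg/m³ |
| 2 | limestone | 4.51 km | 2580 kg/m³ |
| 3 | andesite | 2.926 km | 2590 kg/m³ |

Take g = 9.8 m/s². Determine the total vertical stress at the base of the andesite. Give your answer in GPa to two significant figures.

0.25 GPa

seawater: 1030 kg/m³ × 9.8 m/s² × 3780 m = 3.816×10^7 Pa = 0.03816 GPa
gypsum: 2330 kg/m³ × 9.8 m/s² × 1085 m = 2.477×10^7 Pa = 0.02477 GPa
limestone: 2580 kg/m³ × 9.8 m/s² × 4510 m = 1.140×10^8 Pa = 0.1140 GPa
andesite: 2590 kg/m³ × 9.8 m/s² × 2926 m = 7.427×10^7 Pa = 0.07427 GPa
Total = 0.03816 + 0.02477 + 0.1140 + 0.07427 = 0.25123 GPa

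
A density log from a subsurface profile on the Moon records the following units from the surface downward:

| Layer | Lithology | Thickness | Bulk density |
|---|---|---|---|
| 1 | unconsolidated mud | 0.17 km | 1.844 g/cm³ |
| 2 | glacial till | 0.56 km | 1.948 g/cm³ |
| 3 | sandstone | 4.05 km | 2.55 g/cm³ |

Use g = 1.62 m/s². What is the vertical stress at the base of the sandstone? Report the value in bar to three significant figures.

190 bar

unconsolidated mud: 1844 kg/m³ × 1.62 m/s² × 170 m = 5.078×10^5 Pa = 5.078 bar
glacial till: 1948 kg/m³ × 1.62 m/s² × 560 m = 1.767×10^6 Pa = 17.67 bar
sandstone: 2550 kg/m³ × 1.62 m/s² × 4050 m = 1.673×10^7 Pa = 167.3 bar
Total = 5.078 + 17.67 + 167.3 = 190.06 bar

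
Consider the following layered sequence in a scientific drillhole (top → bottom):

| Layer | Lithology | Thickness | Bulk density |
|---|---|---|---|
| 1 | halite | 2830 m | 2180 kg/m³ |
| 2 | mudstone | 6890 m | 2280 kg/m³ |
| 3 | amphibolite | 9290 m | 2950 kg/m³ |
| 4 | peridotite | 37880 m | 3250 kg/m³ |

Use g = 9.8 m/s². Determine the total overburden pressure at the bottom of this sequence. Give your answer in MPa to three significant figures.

halite: 2180 kg/m³ × 9.8 m/s² × 2830 m = 6.046×10^7 Pa = 60.46 MPa
mudstone: 2280 kg/m³ × 9.8 m/s² × 6890 m = 1.540×10^8 Pa = 154.0 MPa
amphibolite: 2950 kg/m³ × 9.8 m/s² × 9290 m = 2.686×10^8 Pa = 268.6 MPa
peridotite: 3250 kg/m³ × 9.8 m/s² × 37880 m = 1.206×10^9 Pa = 1206 MPa
Total = 60.46 + 154.0 + 268.6 + 1206 = 1689.5 MPa

1690 MPa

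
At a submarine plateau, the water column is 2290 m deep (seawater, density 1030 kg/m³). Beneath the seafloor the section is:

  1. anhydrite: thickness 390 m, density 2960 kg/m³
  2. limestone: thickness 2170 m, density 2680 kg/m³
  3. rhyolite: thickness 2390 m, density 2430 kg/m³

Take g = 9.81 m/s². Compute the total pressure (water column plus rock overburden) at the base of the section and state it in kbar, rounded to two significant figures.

1.5 kbar

seawater: 1030 kg/m³ × 9.81 m/s² × 2290 m = 2.314×10^7 Pa = 0.2314 kbar
anhydrite: 2960 kg/m³ × 9.81 m/s² × 390 m = 1.132×10^7 Pa = 0.1132 kbar
limestone: 2680 kg/m³ × 9.81 m/s² × 2170 m = 5.705×10^7 Pa = 0.5705 kbar
rhyolite: 2430 kg/m³ × 9.81 m/s² × 2390 m = 5.697×10^7 Pa = 0.5697 kbar
Total = 0.2314 + 0.1132 + 0.5705 + 0.5697 = 1.4849 kbar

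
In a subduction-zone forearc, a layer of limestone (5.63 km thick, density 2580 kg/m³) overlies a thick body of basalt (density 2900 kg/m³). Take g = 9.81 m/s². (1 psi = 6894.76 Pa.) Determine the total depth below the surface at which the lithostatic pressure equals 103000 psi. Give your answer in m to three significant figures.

25600 m

Pressure at base of upper layers: 2580×9.81×5630 = 1.425×10^8 Pa = 20667 psi
Remaining pressure to be supplied by basalt: 7.102×10^8 − 1.425×10^8 = 5.677×10^8 Pa
Additional depth in basalt = 5.677×10^8 Pa / (2900 kg/m³ × 9.81 m/s²) = 19954 m
Total depth = 5630 m + 19954 m = 25584 m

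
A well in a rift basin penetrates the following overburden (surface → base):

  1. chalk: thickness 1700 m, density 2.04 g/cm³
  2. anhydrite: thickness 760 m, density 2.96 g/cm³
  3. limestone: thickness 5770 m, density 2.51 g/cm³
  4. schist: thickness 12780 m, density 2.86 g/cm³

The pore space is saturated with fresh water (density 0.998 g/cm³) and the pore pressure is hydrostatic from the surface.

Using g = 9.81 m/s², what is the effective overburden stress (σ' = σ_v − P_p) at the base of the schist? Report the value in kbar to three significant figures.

3.51 kbar

Overburden (lithostatic) stress σ_v:
chalk: 2040 kg/m³ × 9.81 m/s² × 1700 m = 3.402×10^7 Pa = 34.02 MPa
anhydrite: 2960 kg/m³ × 9.81 m/s² × 760 m = 2.207×10^7 Pa = 22.07 MPa
limestone: 2510 kg/m³ × 9.81 m/s² × 5770 m = 1.421×10^8 Pa = 142.1 MPa
schist: 2860 kg/m³ × 9.81 m/s² × 12780 m = 3.586×10^8 Pa = 358.6 MPa
Total = 34.02 + 22.07 + 142.1 + 358.6 = 556.73 MPa
Pore pressure P_p = 998 kg/m³ × 9.81 m/s² × 21010 m = 2.057×10^8 Pa = 205.7 MPa
Effective stress σ' = σ_v − P_p = 556.7 − 205.7 = 351.03 MPa = 3.5103 kbar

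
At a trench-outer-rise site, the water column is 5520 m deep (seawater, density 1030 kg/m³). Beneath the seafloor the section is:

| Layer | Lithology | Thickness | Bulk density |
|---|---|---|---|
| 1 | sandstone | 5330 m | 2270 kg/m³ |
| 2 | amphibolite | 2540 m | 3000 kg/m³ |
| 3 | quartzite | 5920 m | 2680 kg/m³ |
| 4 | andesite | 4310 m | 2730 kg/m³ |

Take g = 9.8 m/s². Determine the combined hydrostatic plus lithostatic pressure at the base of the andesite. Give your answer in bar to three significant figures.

5200 bar

seawater: 1030 kg/m³ × 9.8 m/s² × 5520 m = 5.572×10^7 Pa = 557.2 bar
sandstone: 2270 kg/m³ × 9.8 m/s² × 5330 m = 1.186×10^8 Pa = 1186 bar
amphibolite: 3000 kg/m³ × 9.8 m/s² × 2540 m = 7.468×10^7 Pa = 746.8 bar
quartzite: 2680 kg/m³ × 9.8 m/s² × 5920 m = 1.555×10^8 Pa = 1555 bar
andesite: 2730 kg/m³ × 9.8 m/s² × 4310 m = 1.153×10^8 Pa = 1153 bar
Total = 557.2 + 1186 + 746.8 + 1555 + 1153 = 5197.6 bar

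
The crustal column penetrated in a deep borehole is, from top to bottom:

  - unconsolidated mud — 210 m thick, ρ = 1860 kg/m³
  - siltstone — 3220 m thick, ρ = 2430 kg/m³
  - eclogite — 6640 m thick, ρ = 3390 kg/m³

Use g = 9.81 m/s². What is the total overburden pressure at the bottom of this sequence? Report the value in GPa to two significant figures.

0.30 GPa

unconsolidated mud: 1860 kg/m³ × 9.81 m/s² × 210 m = 3.832×10^6 Pa = 3.832×10^-3 GPa
siltstone: 2430 kg/m³ × 9.81 m/s² × 3220 m = 7.676×10^7 Pa = 0.07676 GPa
eclogite: 3390 kg/m³ × 9.81 m/s² × 6640 m = 2.208×10^8 Pa = 0.2208 GPa
Total = 3.832×10^-3 + 0.07676 + 0.2208 = 0.30141 GPa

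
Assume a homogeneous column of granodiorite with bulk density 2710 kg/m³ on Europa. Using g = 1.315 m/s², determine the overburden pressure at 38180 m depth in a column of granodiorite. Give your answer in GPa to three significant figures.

granodiorite: 2710 kg/m³ × 1.315 m/s² × 38180 m = 1.361×10^8 Pa = 0.1361 GPa

0.136 GPa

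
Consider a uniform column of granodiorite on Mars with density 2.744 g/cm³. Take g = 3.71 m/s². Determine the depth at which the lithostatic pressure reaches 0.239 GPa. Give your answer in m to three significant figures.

h = P/(ρg) = 0.239 GPa / (2744 kg/m³ × 3.71 m/s²) = 2.390×10^8 Pa / 10180 Pa/m = 23477 m

23500 m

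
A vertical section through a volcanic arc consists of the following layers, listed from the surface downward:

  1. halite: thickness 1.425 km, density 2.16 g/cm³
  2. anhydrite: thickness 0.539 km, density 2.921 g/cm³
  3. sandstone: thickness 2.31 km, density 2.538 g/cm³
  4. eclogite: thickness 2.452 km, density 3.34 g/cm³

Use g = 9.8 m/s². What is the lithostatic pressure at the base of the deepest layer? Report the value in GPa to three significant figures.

halite: 2160 kg/m³ × 9.8 m/s² × 1425 m = 3.016×10^7 Pa = 0.03016 GPa
anhydrite: 2921 kg/m³ × 9.8 m/s² × 539 m = 1.543×10^7 Pa = 0.01543 GPa
sandstone: 2538 kg/m³ × 9.8 m/s² × 2310 m = 5.746×10^7 Pa = 0.05746 GPa
eclogite: 3340 kg/m³ × 9.8 m/s² × 2452 m = 8.026×10^7 Pa = 0.08026 GPa
Total = 0.03016 + 0.01543 + 0.05746 + 0.08026 = 0.18331 GPa

0.183 GPa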